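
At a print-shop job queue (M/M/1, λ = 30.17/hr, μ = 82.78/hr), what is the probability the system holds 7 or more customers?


ρ = 30.17/82.78 = 0.3645
P(N ≥ n) = ρ^n = 0.3645^7 = 0.0008542

Final: 0.0008542


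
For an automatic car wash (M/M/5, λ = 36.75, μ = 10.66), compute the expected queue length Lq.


a = λ/μ = 3.4475; ρ = a/5 = 0.6895
P₀ = 0.027644
Lq = P₀·a^c·ρ / (c!·(1−ρ)²) = 0.027644·486.96830·0.6895/(120·0.09641)
= 0.80226

Final: 0.80226


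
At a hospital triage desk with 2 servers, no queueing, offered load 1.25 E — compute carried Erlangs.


B(2,1.25) = 0.257732 (Erlang-B)
Carried load = a(1 − B) = 1.25·(1 − 0.257732) = 1.25·0.742268 = 0.9278 E

Final: 0.9278 Erlangs


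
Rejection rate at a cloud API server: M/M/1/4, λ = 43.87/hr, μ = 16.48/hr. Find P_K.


ρ = λ/μ = 43.87/16.48 = 2.6620
P_K = (1−ρ)ρ^K/(1−ρ^(K+1)) = (-1.6620·50.215953)/(1 − 133.675598)
= -83.459645/-132.675598 = 0.629050

Final: 0.629050


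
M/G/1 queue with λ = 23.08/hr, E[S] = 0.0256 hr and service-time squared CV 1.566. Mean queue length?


ρ = λ·E[S] = 23.08·0.0256 = 0.5908
Lq = ρ²(1+C_s²)/(2(1−ρ)) = 0.3491·(1+1.566)/(2·0.4092)
= 0.3491·2.5660/0.8183 = 1.09470

Final: 1.09470


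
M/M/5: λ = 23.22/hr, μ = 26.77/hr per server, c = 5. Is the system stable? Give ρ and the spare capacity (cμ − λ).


Total capacity cμ = 5·26.77 = 133.85/hr
ρ = λ/(cμ) = 23.22/133.85 = 0.1735
Stable ⇔ ρ < 1: YES
Spare capacity = cμ − λ = 133.85 − 23.22 = 110.63/hr

Final: ρ = 0.1735; stable; margin = 110.63/hr


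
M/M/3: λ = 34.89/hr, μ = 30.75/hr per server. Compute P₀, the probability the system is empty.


a = λ/μ = 34.89/30.75 = 1.1346; ρ = a/c = 0.3782
Σ_{k=0}^{2} a^k/k! (terms k=0..2) = 1.00000 + 1.13463 + 0.64370 = 2.77833
Tail: a^3/(3!(1−ρ)) = 1.46072/(6·0.6218) = 0.39154
P₀ = 1/(2.77833 + 0.39154) = 1/3.16987 = 0.315470

Final: 0.315470


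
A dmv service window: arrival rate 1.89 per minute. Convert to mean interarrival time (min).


Mean interarrival time = 1/λ = 1/1.89 minute = 0.52910 minute
In minutes: 0.52910 × 1 = 0.5291 min

Final: 0.5291 min


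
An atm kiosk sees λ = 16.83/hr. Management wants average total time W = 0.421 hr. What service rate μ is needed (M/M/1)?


W = 1/(μ−λ) ⇒ μ − λ = 1/W = 1/0.421 = 2.3753
μ = λ + 1/W = 16.83 + 2.3753 = 19.2053 per hr

Final: 19.2053 /hr


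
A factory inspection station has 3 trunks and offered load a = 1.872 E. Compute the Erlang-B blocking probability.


B(c,a) = (a^c/c!) / Σ_{k=0}^{c} a^k/k!
a^3/3! = 1.093368
Σ terms (k=0..3): 1.00000 + 1.87200 + 1.75219 + 1.09337 = 5.717560
B = 1.093368/5.717560 = 0.191230

Final: 0.191230


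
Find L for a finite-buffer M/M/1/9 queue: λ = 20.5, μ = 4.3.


ρ = 20.5/4.3 = 4.7674
L = ρ[1 − (K+1)ρ^K + Kρ^(K+1)] / [(1−ρ)(1−ρ^(K+1))]
Numerator: 4.7674·(1 − 10·1272238.838030 + 9·6065324.692936) = 199591503.383816
Denominator: (-3.7674)·(-6065323.692936) = 22850754.378037
L = 199591503.383816/22850754.378037 = 8.7346

Final: 8.7346


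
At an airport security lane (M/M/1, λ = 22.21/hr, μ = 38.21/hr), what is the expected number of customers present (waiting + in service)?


ρ = λ/μ = 22.21/38.21 = 0.5813
L = ρ/(1−ρ) = 0.5813/(1 − 0.5813) = 0.5813/0.4187 = 1.3881

Final: 1.3881


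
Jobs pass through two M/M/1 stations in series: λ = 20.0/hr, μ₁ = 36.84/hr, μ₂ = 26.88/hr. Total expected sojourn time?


Each node sees arrival rate λ = 20.0/hr (tandem ⇒ throughput preserved).
W₁ = 1/(μ₁−λ) = 1/(36.84−20.0) = 0.05938 hr
W₂ = 1/(μ₂−λ) = 1/(26.88−20.0) = 0.14535 hr
W_total = W₁ + W₂ = 0.05938 + 0.14535 = 0.20473 hr

Final: 0.20473 hr


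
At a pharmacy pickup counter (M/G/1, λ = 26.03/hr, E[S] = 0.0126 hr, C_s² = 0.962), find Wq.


ρ = λ·E[S] = 26.03·0.0126 = 0.3280
E[S²] = E[S]²(1+C_s²) = 0.0126²·(1+0.962) = 0.0003115
Wq = λ·E[S²]/(2(1−ρ)) = 26.03·0.0003115/(2·0.6720) = 0.006033 hr

Final: 0.006033 hr


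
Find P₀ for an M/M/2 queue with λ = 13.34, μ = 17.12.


a = λ/μ = 13.34/17.12 = 0.7792; ρ = a/c = 0.3896
Σ_{k=0}^{1} a^k/k! (terms k=0..1) = 1.00000 + 0.77921 = 1.77921
Tail: a^2/(2!(1−ρ)) = 0.60716/(2·0.6104) = 0.49735
P₀ = 1/(1.77921 + 0.49735) = 1/2.27656 = 0.439260

Final: 0.439260


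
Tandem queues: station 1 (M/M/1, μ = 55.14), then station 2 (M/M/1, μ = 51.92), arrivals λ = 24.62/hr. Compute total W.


Each node sees arrival rate λ = 24.62/hr (tandem ⇒ throughput preserved).
W₁ = 1/(μ₁−λ) = 1/(55.14−24.62) = 0.03277 hr
W₂ = 1/(μ₂−λ) = 1/(51.92−24.62) = 0.03663 hr
W_total = W₁ + W₂ = 0.03277 + 0.03663 = 0.06940 hr

Final: 0.06940 hr


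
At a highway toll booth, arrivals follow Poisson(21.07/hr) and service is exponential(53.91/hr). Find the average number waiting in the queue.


ρ = 21.07/53.91 = 0.3908
Lq = ρ²/(1−ρ) = 0.1528/0.6092 = 0.2508

Final: 0.2508


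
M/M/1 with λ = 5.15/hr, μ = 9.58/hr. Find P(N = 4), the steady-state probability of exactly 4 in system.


ρ = 5.15/9.58 = 0.5376
P_n = (1−ρ)·ρ^n = (1 − 0.5376)·0.5376^4 = 0.4624·0.083515 = 0.038619

Final: 0.038619


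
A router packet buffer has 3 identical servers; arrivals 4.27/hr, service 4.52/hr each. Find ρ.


ρ = λ/(cμ) = 4.27/(3·4.52) = 4.27/13.56 = 0.3149

Final: 0.3149


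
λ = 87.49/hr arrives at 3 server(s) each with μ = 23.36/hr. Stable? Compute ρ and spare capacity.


Total capacity cμ = 3·23.36 = 70.08/hr
ρ = λ/(cμ) = 87.49/70.08 = 1.2484
Stable ⇔ ρ < 1: NO
Spare capacity = cμ − λ = 70.08 − 87.49 = -17.41/hr

Final: ρ = 1.2484; unstable; margin = -17.41/hr


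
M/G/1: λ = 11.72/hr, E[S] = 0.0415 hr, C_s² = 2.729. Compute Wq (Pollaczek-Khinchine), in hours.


ρ = λ·E[S] = 11.72·0.0415 = 0.4864
E[S²] = E[S]²(1+C_s²) = 0.0415²·(1+2.729) = 0.006422
Wq = λ·E[S²]/(2(1−ρ)) = 11.72·0.006422/(2·0.5136) = 0.07327 hr

Final: 0.07327 hr


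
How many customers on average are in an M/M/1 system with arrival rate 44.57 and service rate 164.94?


ρ = λ/μ = 44.57/164.94 = 0.2702
L = ρ/(1−ρ) = 0.2702/(1 − 0.2702) = 0.2702/0.7298 = 0.3703

Final: 0.3703


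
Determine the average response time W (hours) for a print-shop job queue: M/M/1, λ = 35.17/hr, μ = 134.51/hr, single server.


W = 1/(μ−λ) = 1/(134.51 − 35.17) = 1/99.34 = 0.01007 hr

Final: 0.01007 hr


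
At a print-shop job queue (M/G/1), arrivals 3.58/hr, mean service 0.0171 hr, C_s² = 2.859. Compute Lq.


ρ = λ·E[S] = 3.58·0.0171 = 0.06122
Lq = ρ²(1+C_s²)/(2(1−ρ)) = 0.003748·(1+2.859)/(2·0.9388)
= 0.003748·3.8590/1.8776 = 0.007703

Final: 0.007703


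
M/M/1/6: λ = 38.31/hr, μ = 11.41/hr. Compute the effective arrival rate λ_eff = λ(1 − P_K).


ρ = 3.3576; P_K = (1−ρ)ρ^6/(1−ρ^7) = 0.702313
λ_eff = λ(1 − P_K) = 38.31·(1 − 0.702313) = 38.31·0.297687 = 11.4044 /hr

Final: 11.4044 /hr


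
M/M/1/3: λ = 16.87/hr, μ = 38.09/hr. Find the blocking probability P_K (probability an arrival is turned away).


ρ = λ/μ = 16.87/38.09 = 0.4429
P_K = (1−ρ)ρ^K/(1−ρ^(K+1)) = (0.5571·0.086879)/(1 − 0.038478)
= 0.048400/0.961522 = 0.050337

Final: 0.050337


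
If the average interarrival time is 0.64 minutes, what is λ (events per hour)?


λ = 1/(interarrival time) in consistent units.
1 hour = 60 min, so λ = 60/0.64 = 93.7500 per hour

Final: 93.7500 /hr


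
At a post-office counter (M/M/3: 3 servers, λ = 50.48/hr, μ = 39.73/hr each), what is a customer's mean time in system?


a = 1.2706; ρ = 0.4235; P₀ = 0.272422
Lq = P₀·a^c·ρ/(c!(1−ρ)²) = 0.11869
Wq = Lq/λ = 0.11869/50.48 = 0.002351 hr
W = Wq + 1/μ = 0.002351 + 0.02517 = 0.02752 hr

Final: 0.02752 hr


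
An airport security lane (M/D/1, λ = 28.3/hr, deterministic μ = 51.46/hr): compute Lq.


ρ = 28.3/51.46 = 0.5499
M/D/1: Lq = ρ²/(2(1−ρ)) = 0.3024/(2·0.4501) = 0.33600

Final: 0.33600


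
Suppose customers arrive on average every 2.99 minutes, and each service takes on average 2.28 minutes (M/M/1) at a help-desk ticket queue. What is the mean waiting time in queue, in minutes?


λ = 60/2.99 = 20.0669 /hr
μ = 60/2.28 = 26.3158 /hr
ρ = λ/μ = 20.0669/26.3158 = 0.7625
Wq = ρ/(μ−λ) = 0.7625/(26.3158−20.0669) = 0.12203 hr
In minutes: 0.12203·60 = 7.322 min

Final: 7.322 min


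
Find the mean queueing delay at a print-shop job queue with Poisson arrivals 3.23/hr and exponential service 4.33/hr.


ρ = 3.23/4.33 = 0.7460
Wq = ρ/(μ−λ) = 0.7460/(4.33 − 3.23) = 0.7460/1.10 = 0.6781 hr

Final: 0.6781 hr


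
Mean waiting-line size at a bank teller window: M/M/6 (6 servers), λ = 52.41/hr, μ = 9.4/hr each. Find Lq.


a = λ/μ = 5.5755; ρ = a/6 = 0.9293
P₀ = 0.001377
Lq = P₀·a^c·ρ / (c!·(1−ρ)²) = 0.001377·30041.23874·0.9293/(720·0.005005)
= 10.67145

Final: 10.67145


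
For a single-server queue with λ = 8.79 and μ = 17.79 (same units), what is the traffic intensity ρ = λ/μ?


ρ = λ/μ = 8.79/17.79 = 0.4941

Final: 0.4941


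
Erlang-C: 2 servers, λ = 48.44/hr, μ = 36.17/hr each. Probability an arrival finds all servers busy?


a = λ/μ = 1.3392; ρ = a/2 = 0.6696
P₀ = 0.197880 (from M/M/c formula)
C(c,a) = [a^c/(c!(1−ρ))]·P₀ = [1.79354/(2·0.3304)]·0.197880
= 2.71433·0.197880 = 0.537112

Final: 0.537112


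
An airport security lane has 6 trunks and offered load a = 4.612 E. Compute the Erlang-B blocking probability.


B(c,a) = (a^c/c!) / Σ_{k=0}^{c} a^k/k!
a^6/6! = 13.366057
Σ terms (k=0..6): 1.00000 + 4.61200 + 10.63527 + 16.34996 + 18.85150 + 17.38863 + 13.36606 = 82.203414
B = 13.366057/82.203414 = 0.162597

Final: 0.162597


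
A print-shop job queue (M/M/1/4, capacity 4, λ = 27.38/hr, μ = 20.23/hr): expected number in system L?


ρ = 27.38/20.23 = 1.3534
L = ρ[1 − (K+1)ρ^K + Kρ^(K+1)] / [(1−ρ)(1−ρ^(K+1))]
Numerator: 1.3534·(1 − 5·3.355446 + 4·4.541380) = 3.232395
Denominator: (-0.3534)·(-3.541380) = 1.251649
L = 3.232395/1.251649 = 2.5825

Final: 2.5825


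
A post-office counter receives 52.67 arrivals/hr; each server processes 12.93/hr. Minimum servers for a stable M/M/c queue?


Stability requires cμ > λ ⇔ c > λ/μ.
λ/μ = 52.67/12.93 = 4.0735
Minimum integer c = ⌊4.0735⌋ + 1 = 5
Check: 5·12.93 = 64.65 > 52.67, while 4·12.93 = 51.72 ≤ 52.67

Final: 5 servers


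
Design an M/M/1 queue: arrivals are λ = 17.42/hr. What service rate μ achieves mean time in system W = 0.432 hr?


W = 1/(μ−λ) ⇒ μ − λ = 1/W = 1/0.432 = 2.3148
μ = λ + 1/W = 17.42 + 2.3148 = 19.7348 per hr

Final: 19.7348 /hr


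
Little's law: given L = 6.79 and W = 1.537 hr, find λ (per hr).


λ = L/W = 6.79/1.537 = 4.4177 /hr

Final: 4.4177 /hr


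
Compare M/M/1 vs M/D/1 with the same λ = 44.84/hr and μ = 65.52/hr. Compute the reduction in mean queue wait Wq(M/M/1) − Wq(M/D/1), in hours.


ρ = 44.84/65.52 = 0.6844
Wq(M/M/1) = ρ/(μ−λ) = 0.6844/20.68 = 0.03309 hr
Wq(M/D/1) = ρ/(2(μ−λ)) = 0.01655 hr
Savings = 0.03309 − 0.01655 = 0.01655 hr

Final: 0.01655 hr


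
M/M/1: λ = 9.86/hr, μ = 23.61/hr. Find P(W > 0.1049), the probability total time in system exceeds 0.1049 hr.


W ~ Exponential(μ−λ) for M/M/1.
μ − λ = 23.61 − 9.86 = 13.7500
P(W > t) = e^{−(μ−λ)t} = e^{−1.4424} = 0.236366

Final: 0.236366


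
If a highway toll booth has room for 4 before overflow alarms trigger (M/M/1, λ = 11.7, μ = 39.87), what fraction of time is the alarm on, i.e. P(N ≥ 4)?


ρ = 11.7/39.87 = 0.2935
P(N ≥ n) = ρ^n = 0.2935^4 = 0.007416

Final: 0.007416


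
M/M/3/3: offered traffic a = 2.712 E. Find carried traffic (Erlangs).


B(3,2.712) = 0.310292 (Erlang-B)
Carried load = a(1 − B) = 2.712·(1 − 0.310292) = 2.712·0.689708 = 1.8705 E

Final: 1.8705 Erlangs


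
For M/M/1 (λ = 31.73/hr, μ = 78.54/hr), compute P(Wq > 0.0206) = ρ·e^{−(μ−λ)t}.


ρ = 31.73/78.54 = 0.4040
P(Wq > t) = ρ·e^{−(μ−λ)t} = 0.4040·e^{−0.9643}
= 0.4040·0.381255 = 0.154026

Final: 0.154026


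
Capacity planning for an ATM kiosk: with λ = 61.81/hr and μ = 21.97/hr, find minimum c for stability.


Stability requires cμ > λ ⇔ c > λ/μ.
λ/μ = 61.81/21.97 = 2.8134
Minimum integer c = ⌊2.8134⌋ + 1 = 3
Check: 3·21.97 = 65.91 > 61.81, while 2·21.97 = 43.94 ≤ 61.81

Final: 3 servers


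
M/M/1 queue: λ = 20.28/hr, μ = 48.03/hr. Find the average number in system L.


ρ = λ/μ = 20.28/48.03 = 0.4222
L = ρ/(1−ρ) = 0.4222/(1 − 0.4222) = 0.4222/0.5778 = 0.7308

Final: 0.7308


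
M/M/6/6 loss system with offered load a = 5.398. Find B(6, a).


B(c,a) = (a^c/c!) / Σ_{k=0}^{c} a^k/k!
a^6/6! = 34.360920
Σ terms (k=0..6): 1.00000 + 5.39800 + 14.56920 + 26.21485 + 35.37694 + 38.19295 + 34.36092 = 155.112860
B = 34.360920/155.112860 = 0.221522

Final: 0.221522


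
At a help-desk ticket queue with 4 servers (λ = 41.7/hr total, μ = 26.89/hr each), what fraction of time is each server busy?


ρ = λ/(cμ) = 41.7/(4·26.89) = 41.7/107.56 = 0.3877

Final: 0.3877


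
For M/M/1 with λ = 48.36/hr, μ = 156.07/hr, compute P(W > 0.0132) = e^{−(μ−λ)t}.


W ~ Exponential(μ−λ) for M/M/1.
μ − λ = 156.07 − 48.36 = 107.7100
P(W > t) = e^{−(μ−λ)t} = e^{−1.4218} = 0.241286

Final: 0.241286


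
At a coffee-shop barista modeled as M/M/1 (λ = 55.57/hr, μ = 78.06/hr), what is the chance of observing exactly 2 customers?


ρ = 55.57/78.06 = 0.7119
P_n = (1−ρ)·ρ^n = (1 − 0.7119)·0.7119^2 = 0.2881·0.506785 = 0.146011

Final: 0.146011


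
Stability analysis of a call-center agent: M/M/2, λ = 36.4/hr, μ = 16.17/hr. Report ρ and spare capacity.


Total capacity cμ = 2·16.17 = 32.34/hr
ρ = λ/(cμ) = 36.4/32.34 = 1.1255
Stable ⇔ ρ < 1: NO
Spare capacity = cμ − λ = 32.34 − 36.4 = -4.06/hr

Final: ρ = 1.1255; unstable; margin = -4.06/hr


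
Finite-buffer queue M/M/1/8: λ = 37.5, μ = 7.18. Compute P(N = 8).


ρ = λ/μ = 37.5/7.18 = 5.2228
P_K = (1−ρ)ρ^K/(1−ρ^(K+1)) = (-4.2228·553674.583826)/(1 − 2891754.441987)
= -2338079.858161/-2891753.441987 = 0.808534

Final: 0.808534


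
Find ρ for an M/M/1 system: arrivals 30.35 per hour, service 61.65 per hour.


ρ = λ/μ = 30.35/61.65 = 0.4923

Final: 0.4923


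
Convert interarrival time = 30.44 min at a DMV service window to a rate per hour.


λ = 1/(interarrival time) in consistent units.
1 hour = 60 min, so λ = 60/30.44 = 1.9711 per hour

Final: 1.9711 /hr


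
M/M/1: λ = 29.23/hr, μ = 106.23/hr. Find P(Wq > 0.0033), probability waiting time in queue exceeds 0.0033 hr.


ρ = 29.23/106.23 = 0.2752
P(Wq > t) = ρ·e^{−(μ−λ)t} = 0.2752·e^{−0.2541}
= 0.2752·0.775614 = 0.213416

Final: 0.213416


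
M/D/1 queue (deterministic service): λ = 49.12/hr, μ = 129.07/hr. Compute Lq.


ρ = 49.12/129.07 = 0.3806
M/D/1: Lq = ρ²/(2(1−ρ)) = 0.1448/(2·0.6194) = 0.11691

Final: 0.11691


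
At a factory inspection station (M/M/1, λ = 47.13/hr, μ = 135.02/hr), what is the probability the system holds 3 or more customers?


ρ = 47.13/135.02 = 0.3491
P(N ≥ n) = ρ^n = 0.3491^3 = 0.042530

Final: 0.042530


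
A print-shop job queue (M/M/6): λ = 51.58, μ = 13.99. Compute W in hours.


a = 3.6869; ρ = 0.6145; P₀ = 0.023662
Lq = P₀·a^c·ρ/(c!(1−ρ)²) = 0.34130
Wq = Lq/λ = 0.34130/51.58 = 0.006617 hr
W = Wq + 1/μ = 0.006617 + 0.07148 = 0.07810 hr

Final: 0.07810 hr


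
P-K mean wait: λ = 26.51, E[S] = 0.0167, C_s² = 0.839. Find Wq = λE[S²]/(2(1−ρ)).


ρ = λ·E[S] = 26.51·0.0167 = 0.4427
E[S²] = E[S]²(1+C_s²) = 0.0167²·(1+0.839) = 0.0005129
Wq = λ·E[S²]/(2(1−ρ)) = 26.51·0.0005129/(2·0.5573) = 0.01220 hr

Final: 0.01220 hr


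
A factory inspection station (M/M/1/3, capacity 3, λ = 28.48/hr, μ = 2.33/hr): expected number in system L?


ρ = 28.48/2.33 = 12.2232
L = ρ[1 − (K+1)ρ^K + Kρ^(K+1)] / [(1−ρ)(1−ρ^(K+1))]
Numerator: 12.2232·(1 − 4·1826.216203 + 3·22322.162006) = 729266.717547
Denominator: (-11.2232)·(-22321.162006) = 250514.328950
L = 729266.717547/250514.328950 = 2.9111

Final: 2.9111


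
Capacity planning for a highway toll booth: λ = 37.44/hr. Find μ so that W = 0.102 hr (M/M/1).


W = 1/(μ−λ) ⇒ μ − λ = 1/W = 1/0.102 = 9.8039
μ = λ + 1/W = 37.44 + 9.8039 = 47.2439 per hr

Final: 47.2439 /hr


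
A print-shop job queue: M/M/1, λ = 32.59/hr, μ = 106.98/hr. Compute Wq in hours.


ρ = 32.59/106.98 = 0.3046
Wq = ρ/(μ−λ) = 0.3046/(106.98 − 32.59) = 0.3046/74.39 = 0.004095 hr

Final: 0.004095 hr


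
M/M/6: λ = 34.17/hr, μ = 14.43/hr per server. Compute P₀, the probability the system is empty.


a = λ/μ = 34.17/14.43 = 2.3680; ρ = a/c = 0.3947
Σ_{k=0}^{5} a^k/k! (terms k=0..5) = 1.00000 + 2.36798 + 2.80367 + 2.21302 + 1.31010 + 0.62046 = 10.31523
Tail: a^6/(6!(1−ρ)) = 176.30795/(720·0.6053) = 0.40452
P₀ = 1/(10.31523 + 0.40452) = 1/10.71975 = 0.093286

Final: 0.093286


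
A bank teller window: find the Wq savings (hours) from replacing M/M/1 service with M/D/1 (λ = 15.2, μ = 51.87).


ρ = 15.2/51.87 = 0.2930
Wq(M/M/1) = ρ/(μ−λ) = 0.2930/36.67 = 0.007991 hr
Wq(M/D/1) = ρ/(2(μ−λ)) = 0.003996 hr
Savings = 0.007991 − 0.003996 = 0.003996 hr

Final: 0.003996 hr


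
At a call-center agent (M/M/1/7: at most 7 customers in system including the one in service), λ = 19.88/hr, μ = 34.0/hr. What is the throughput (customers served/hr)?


ρ = 0.5847; P_K = (1−ρ)ρ^7/(1−ρ^8) = 0.009838
λ_eff = λ(1 − P_K) = 19.88·(1 − 0.009838) = 19.88·0.990162 = 19.6844 /hr

Final: 19.6844 /hr


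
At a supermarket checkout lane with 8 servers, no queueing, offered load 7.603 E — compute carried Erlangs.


B(8,7.603) = 0.213301 (Erlang-B)
Carried load = a(1 − B) = 7.603·(1 − 0.213301) = 7.603·0.786699 = 5.9813 E

Final: 5.9813 Erlangs


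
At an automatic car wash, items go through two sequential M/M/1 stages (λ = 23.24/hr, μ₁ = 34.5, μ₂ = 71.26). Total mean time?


Each node sees arrival rate λ = 23.24/hr (tandem ⇒ throughput preserved).
W₁ = 1/(μ₁−λ) = 1/(34.5−23.24) = 0.08881 hr
W₂ = 1/(μ₂−λ) = 1/(71.26−23.24) = 0.02082 hr
W_total = W₁ + W₂ = 0.08881 + 0.02082 = 0.10963 hr

Final: 0.10963 hr


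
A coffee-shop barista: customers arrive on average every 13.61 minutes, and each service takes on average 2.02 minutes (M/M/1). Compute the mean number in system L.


λ = 60/13.61 = 4.4085 /hr
μ = 60/2.02 = 29.7030 /hr
ρ = λ/μ = 4.4085/29.7030 = 0.1484
L = ρ/(1−ρ) = 0.1484/0.8516 = 0.1743

Final: 0.1743


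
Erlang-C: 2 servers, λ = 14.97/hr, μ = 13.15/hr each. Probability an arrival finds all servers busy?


a = λ/μ = 1.1384; ρ = a/2 = 0.5692
P₀ = 0.274534 (from M/M/c formula)
C(c,a) = [a^c/(c!(1−ρ))]·P₀ = [1.29596/(2·0.4308)]·0.274534
= 1.50414·0.274534 = 0.412937

Final: 0.412937


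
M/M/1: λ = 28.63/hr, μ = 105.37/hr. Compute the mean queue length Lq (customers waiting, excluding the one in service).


ρ = 28.63/105.37 = 0.2717
Lq = ρ²/(1−ρ) = 0.07383/0.7283 = 0.1014

Final: 0.1014


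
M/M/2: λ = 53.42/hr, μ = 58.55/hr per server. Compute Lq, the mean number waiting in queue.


a = λ/μ = 0.9124; ρ = a/2 = 0.4562
P₀ = 0.373446
Lq = P₀·a^c·ρ / (c!·(1−ρ)²) = 0.373446·0.83244·0.4562/(2·0.29573)
= 0.23978

Final: 0.23978


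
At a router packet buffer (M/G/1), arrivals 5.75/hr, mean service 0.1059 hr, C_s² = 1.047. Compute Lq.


ρ = λ·E[S] = 5.75·0.1059 = 0.6089
Lq = ρ²(1+C_s²)/(2(1−ρ)) = 0.3708·(1+1.047)/(2·0.3911)
= 0.3708·2.0470/0.7822 = 0.97041

Final: 0.97041


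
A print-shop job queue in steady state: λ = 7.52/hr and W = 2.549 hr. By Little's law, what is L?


L = λW = 7.52·2.549 = 19.1685

Final: 19.1685


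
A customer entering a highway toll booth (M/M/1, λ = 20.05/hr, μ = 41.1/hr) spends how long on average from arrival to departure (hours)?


W = 1/(μ−λ) = 1/(41.1 − 20.05) = 1/21.05 = 0.04751 hr

Final: 0.04751 hr


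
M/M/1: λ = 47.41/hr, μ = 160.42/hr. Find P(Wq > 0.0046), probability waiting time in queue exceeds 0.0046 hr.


ρ = 47.41/160.42 = 0.2955
P(Wq > t) = ρ·e^{−(μ−λ)t} = 0.2955·e^{−0.5198}
= 0.2955·0.594612 = 0.175730

Final: 0.175730


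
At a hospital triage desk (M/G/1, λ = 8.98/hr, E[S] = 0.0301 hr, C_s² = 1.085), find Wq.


ρ = λ·E[S] = 8.98·0.0301 = 0.2703
E[S²] = E[S]²(1+C_s²) = 0.0301²·(1+1.085) = 0.001889
Wq = λ·E[S²]/(2(1−ρ)) = 8.98·0.001889/(2·0.7297) = 0.01162 hr

Final: 0.01162 hr


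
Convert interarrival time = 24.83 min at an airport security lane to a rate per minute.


λ = 1/(interarrival time) in consistent units.
1 minute = 1 min, so λ = 1/24.83 = 0.04027 per minute

Final: 0.04027 /min


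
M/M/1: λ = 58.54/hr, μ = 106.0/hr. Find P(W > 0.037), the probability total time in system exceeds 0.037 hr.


W ~ Exponential(μ−λ) for M/M/1.
μ − λ = 106.0 − 58.54 = 47.4600
P(W > t) = e^{−(μ−λ)t} = e^{−1.7560} = 0.172731

Final: 0.172731


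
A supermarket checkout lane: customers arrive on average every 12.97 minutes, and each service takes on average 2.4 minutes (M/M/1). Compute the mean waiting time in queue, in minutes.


λ = 60/12.97 = 4.6261 /hr
μ = 60/2.4 = 25.0000 /hr
ρ = λ/μ = 4.6261/25.0000 = 0.1850
Wq = ρ/(μ−λ) = 0.1850/(25.0000−4.6261) = 0.009082 hr
In minutes: 0.009082·60 = 0.5449 min

Final: 0.5449 min


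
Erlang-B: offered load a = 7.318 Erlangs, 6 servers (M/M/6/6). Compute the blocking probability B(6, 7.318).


B(c,a) = (a^c/c!) / Σ_{k=0}^{c} a^k/k!
a^6/6! = 213.315265
Σ terms (k=0..6): 1.00000 + 7.31800 + 26.77656 + 65.31696 + 119.49738 + 174.89636 + 213.31526 = 608.120529
B = 213.315265/608.120529 = 0.350778

Final: 0.350778


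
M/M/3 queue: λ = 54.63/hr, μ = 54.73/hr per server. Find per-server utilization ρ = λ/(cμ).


ρ = λ/(cμ) = 54.63/(3·54.73) = 54.63/164.19 = 0.3327

Final: 0.3327


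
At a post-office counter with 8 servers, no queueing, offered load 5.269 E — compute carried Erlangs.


B(8,5.269) = 0.083095 (Erlang-B)
Carried load = a(1 − B) = 5.269·(1 − 0.083095) = 5.269·0.916905 = 4.8312 E

Final: 4.8312 Erlangs


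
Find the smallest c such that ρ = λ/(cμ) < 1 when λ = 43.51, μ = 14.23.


Stability requires cμ > λ ⇔ c > λ/μ.
λ/μ = 43.51/14.23 = 3.0576
Minimum integer c = ⌊3.0576⌋ + 1 = 4
Check: 4·14.23 = 56.92 > 43.51, while 3·14.23 = 42.69 ≤ 43.51

Final: 4 servers


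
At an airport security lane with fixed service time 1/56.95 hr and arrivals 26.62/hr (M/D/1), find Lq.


ρ = 26.62/56.95 = 0.4674
M/D/1: Lq = ρ²/(2(1−ρ)) = 0.2185/(2·0.5326) = 0.20513

Final: 0.20513


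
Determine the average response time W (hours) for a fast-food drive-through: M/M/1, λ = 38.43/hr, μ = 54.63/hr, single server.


W = 1/(μ−λ) = 1/(54.63 − 38.43) = 1/16.20 = 0.06173 hr

Final: 0.06173 hr


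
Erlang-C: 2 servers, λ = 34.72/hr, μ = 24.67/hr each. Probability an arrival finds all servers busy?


a = λ/μ = 1.4074; ρ = a/2 = 0.7037
P₀ = 0.173923 (from M/M/c formula)
C(c,a) = [a^c/(c!(1−ρ))]·P₀ = [1.98071/(2·0.2963)]·0.173923
= 3.34228·0.173923 = 0.581301

Final: 0.581301


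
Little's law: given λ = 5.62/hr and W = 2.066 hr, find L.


L = λW = 5.62·2.066 = 11.6109

Final: 11.6109


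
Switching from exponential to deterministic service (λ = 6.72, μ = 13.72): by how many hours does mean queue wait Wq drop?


ρ = 6.72/13.72 = 0.4898
Wq(M/M/1) = ρ/(μ−λ) = 0.4898/7.00 = 0.06997 hr
Wq(M/D/1) = ρ/(2(μ−λ)) = 0.03499 hr
Savings = 0.06997 − 0.03499 = 0.03499 hr

Final: 0.03499 hr


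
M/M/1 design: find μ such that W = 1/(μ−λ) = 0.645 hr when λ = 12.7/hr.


W = 1/(μ−λ) ⇒ μ − λ = 1/W = 1/0.645 = 1.5504
μ = λ + 1/W = 12.7 + 1.5504 = 14.2504 per hr

Final: 14.2504 /hr


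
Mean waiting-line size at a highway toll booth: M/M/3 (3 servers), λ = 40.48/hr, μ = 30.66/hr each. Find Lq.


a = λ/μ = 1.3203; ρ = a/3 = 0.4401
P₀ = 0.257935
Lq = P₀·a^c·ρ / (c!·(1−ρ)²) = 0.257935·2.30147·0.4401/(6·0.31349)
= 0.13889

Final: 0.13889


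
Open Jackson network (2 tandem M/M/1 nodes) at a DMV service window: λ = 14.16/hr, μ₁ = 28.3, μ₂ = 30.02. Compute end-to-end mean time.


Each node sees arrival rate λ = 14.16/hr (tandem ⇒ throughput preserved).
W₁ = 1/(μ₁−λ) = 1/(28.3−14.16) = 0.07072 hr
W₂ = 1/(μ₂−λ) = 1/(30.02−14.16) = 0.06305 hr
W_total = W₁ + W₂ = 0.07072 + 0.06305 = 0.13377 hr

Final: 0.13377 hr


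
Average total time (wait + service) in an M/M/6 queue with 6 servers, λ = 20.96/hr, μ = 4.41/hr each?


a = 4.7528; ρ = 0.7921; P₀ = 0.006517
Lq = P₀·a^c·ρ/(c!(1−ρ)²) = 1.91300
Wq = Lq/λ = 1.91300/20.96 = 0.09127 hr
W = Wq + 1/μ = 0.09127 + 0.22676 = 0.31803 hr

Final: 0.31803 hr


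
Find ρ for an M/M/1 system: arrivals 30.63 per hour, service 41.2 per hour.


ρ = λ/μ = 30.63/41.2 = 0.7434

Final: 0.7434


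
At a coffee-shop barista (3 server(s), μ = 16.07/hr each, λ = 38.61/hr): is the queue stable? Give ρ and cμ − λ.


Total capacity cμ = 3·16.07 = 48.21/hr
ρ = λ/(cμ) = 38.61/48.21 = 0.8009
Stable ⇔ ρ < 1: YES
Spare capacity = cμ − λ = 48.21 − 38.61 = 9.60/hr

Final: ρ = 0.8009; stable; margin = 9.60/hr


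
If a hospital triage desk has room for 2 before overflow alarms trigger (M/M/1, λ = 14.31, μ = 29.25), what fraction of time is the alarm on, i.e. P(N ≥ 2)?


ρ = 14.31/29.25 = 0.4892
P(N ≥ n) = ρ^n = 0.4892^2 = 0.239347

Final: 0.239347


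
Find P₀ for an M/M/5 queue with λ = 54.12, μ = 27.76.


a = λ/μ = 54.12/27.76 = 1.9496; ρ = a/c = 0.3899
Σ_{k=0}^{4} a^k/k! (terms k=0..4) = 1.00000 + 1.94957 + 1.90041 + 1.23499 + 0.60192 = 6.68689
Tail: a^5/(5!(1−ρ)) = 28.16382/(120·0.6101) = 0.38470
P₀ = 1/(6.68689 + 0.38470) = 1/7.07159 = 0.141411

Final: 0.141411


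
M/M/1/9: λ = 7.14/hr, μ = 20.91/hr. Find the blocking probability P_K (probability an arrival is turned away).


ρ = λ/μ = 7.14/20.91 = 0.3415
P_K = (1−ρ)ρ^K/(1−ρ^(K+1)) = (0.6585·0.00006311)/(1 − 0.00002155)
= 0.00004156/0.999978 = 0.00004156

Final: 0.00004156


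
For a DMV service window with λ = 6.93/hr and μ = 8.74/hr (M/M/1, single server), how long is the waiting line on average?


ρ = 6.93/8.74 = 0.7929
Lq = ρ²/(1−ρ) = 0.6287/0.2071 = 3.0358

Final: 3.0358


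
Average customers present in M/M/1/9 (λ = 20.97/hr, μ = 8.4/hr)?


ρ = 20.97/8.4 = 2.4964
L = ρ[1 − (K+1)ρ^K + Kρ^(K+1)] / [(1−ρ)(1−ρ^(K+1))]
Numerator: 2.4964·(1 − 10·3765.930489 + 9·9401.376471) = 117217.515218
Denominator: (-1.4964)·(-9400.376471) = 14066.991934
L = 117217.515218/14066.991934 = 8.3328

Final: 8.3328


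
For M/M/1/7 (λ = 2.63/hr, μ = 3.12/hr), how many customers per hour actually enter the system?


ρ = 0.8429; P_K = (1−ρ)ρ^7/(1−ρ^8) = 0.063745
λ_eff = λ(1 − P_K) = 2.63·(1 − 0.063745) = 2.63·0.936255 = 2.4623 /hr

Final: 2.4623 /hr


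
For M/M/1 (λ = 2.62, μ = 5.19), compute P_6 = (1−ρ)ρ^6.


ρ = 2.62/5.19 = 0.5048
P_n = (1−ρ)·ρ^n = (1 − 0.5048)·0.5048^6 = 0.4952·0.016550 = 0.008195

Final: 0.008195


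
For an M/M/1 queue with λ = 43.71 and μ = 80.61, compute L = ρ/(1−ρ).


ρ = λ/μ = 43.71/80.61 = 0.5422
L = ρ/(1−ρ) = 0.5422/(1 − 0.5422) = 0.5422/0.4578 = 1.1846

Final: 1.1846


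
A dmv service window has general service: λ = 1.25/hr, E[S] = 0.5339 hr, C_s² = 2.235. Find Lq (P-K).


ρ = λ·E[S] = 1.25·0.5339 = 0.6674
Lq = ρ²(1+C_s²)/(2(1−ρ)) = 0.4454·(1+2.235)/(2·0.3326)
= 0.4454·3.2350/0.6652 = 2.16585

Final: 2.16585


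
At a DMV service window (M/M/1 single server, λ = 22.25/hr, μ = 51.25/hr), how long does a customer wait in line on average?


ρ = 22.25/51.25 = 0.4341
Wq = ρ/(μ−λ) = 0.4341/(51.25 − 22.25) = 0.4341/29.00 = 0.01497 hr

Final: 0.01497 hr


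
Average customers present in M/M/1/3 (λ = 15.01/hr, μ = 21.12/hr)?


ρ = 15.01/21.12 = 0.7107
L = ρ[1 − (K+1)ρ^K + Kρ^(K+1)] / [(1−ρ)(1−ρ^(K+1))]
Numerator: 0.7107·(1 − 4·0.358972 + 3·0.255122) = 0.234160
Denominator: (0.2893)·(0.744878) = 0.215493
L = 0.234160/0.215493 = 1.0866

Final: 1.0866


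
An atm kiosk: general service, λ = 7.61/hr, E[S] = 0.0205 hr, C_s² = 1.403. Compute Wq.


ρ = λ·E[S] = 7.61·0.0205 = 0.1560
E[S²] = E[S]²(1+C_s²) = 0.0205²·(1+1.403) = 0.001010
Wq = λ·E[S²]/(2(1−ρ)) = 7.61·0.001010/(2·0.8440) = 0.004553 hr

Final: 0.004553 hr


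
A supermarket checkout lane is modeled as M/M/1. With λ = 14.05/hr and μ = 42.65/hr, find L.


ρ = λ/μ = 14.05/42.65 = 0.3294
L = ρ/(1−ρ) = 0.3294/(1 − 0.3294) = 0.3294/0.6706 = 0.4913

Final: 0.4913


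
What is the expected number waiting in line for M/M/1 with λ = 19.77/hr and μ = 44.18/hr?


ρ = 19.77/44.18 = 0.4475
Lq = ρ²/(1−ρ) = 0.2002/0.5525 = 0.3624

Final: 0.3624


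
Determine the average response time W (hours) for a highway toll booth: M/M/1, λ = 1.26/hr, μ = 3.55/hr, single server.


W = 1/(μ−λ) = 1/(3.55 − 1.26) = 1/2.29 = 0.4367 hr

Final: 0.4367 hr


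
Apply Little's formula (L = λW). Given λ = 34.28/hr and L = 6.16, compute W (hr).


W = L/λ = 6.16/34.28 = 0.1797 hr

Final: 0.1797 hr


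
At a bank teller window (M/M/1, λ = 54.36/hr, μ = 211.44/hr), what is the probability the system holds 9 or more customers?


ρ = 54.36/211.44 = 0.2571
P(N ≥ n) = ρ^n = 0.2571^9 = 0.000004907

Final: 0.000004907


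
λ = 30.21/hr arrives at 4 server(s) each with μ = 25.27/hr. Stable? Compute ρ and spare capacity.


Total capacity cμ = 4·25.27 = 101.08/hr
ρ = λ/(cμ) = 30.21/101.08 = 0.2989
Stable ⇔ ρ < 1: YES
Spare capacity = cμ − λ = 101.08 − 30.21 = 70.87/hr

Final: ρ = 0.2989; stable; margin = 70.87/hr


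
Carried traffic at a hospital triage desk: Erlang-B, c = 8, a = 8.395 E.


B(8,8.395) = 0.257215 (Erlang-B)
Carried load = a(1 − B) = 8.395·(1 − 0.257215) = 8.395·0.742785 = 6.2357 E

Final: 6.2357 Erlangs


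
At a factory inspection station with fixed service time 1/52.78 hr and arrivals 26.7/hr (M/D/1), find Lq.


ρ = 26.7/52.78 = 0.5059
M/D/1: Lq = ρ²/(2(1−ρ)) = 0.2559/(2·0.4941) = 0.25895

Final: 0.25895


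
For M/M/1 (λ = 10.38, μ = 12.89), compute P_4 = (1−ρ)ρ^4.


ρ = 10.38/12.89 = 0.8053
P_n = (1−ρ)·ρ^n = (1 − 0.8053)·0.8053^4 = 0.1947·0.420511 = 0.081884

Final: 0.081884


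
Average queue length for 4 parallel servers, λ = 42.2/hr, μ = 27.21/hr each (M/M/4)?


a = λ/μ = 1.5509; ρ = a/4 = 0.3877
P₀ = 0.209688
Lq = P₀·a^c·ρ / (c!·(1−ρ)²) = 0.209688·5.78543·0.3877/(24·0.37488)
= 0.05228

Final: 0.05228


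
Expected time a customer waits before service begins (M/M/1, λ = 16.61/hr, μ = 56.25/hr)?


ρ = 16.61/56.25 = 0.2953
Wq = ρ/(μ−λ) = 0.2953/(56.25 − 16.61) = 0.2953/39.64 = 0.007449 hr

Final: 0.007449 hr


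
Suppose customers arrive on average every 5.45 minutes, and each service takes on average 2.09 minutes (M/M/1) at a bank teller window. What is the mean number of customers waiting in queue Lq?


λ = 60/5.45 = 11.0092 /hr
μ = 60/2.09 = 28.7081 /hr
ρ = λ/μ = 11.0092/28.7081 = 0.3835
Lq = ρ²/(1−ρ) = 0.1471/0.6165 = 0.2385

Final: 0.2385


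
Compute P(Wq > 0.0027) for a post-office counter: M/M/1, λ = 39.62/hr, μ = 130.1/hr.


ρ = 39.62/130.1 = 0.3045
P(Wq > t) = ρ·e^{−(μ−λ)t} = 0.3045·e^{−0.2443}
= 0.3045·0.783256 = 0.238529

Final: 0.238529


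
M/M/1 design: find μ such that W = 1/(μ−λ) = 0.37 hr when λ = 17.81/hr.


W = 1/(μ−λ) ⇒ μ − λ = 1/W = 1/0.37 = 2.7027
μ = λ + 1/W = 17.81 + 2.7027 = 20.5127 per hr

Final: 20.5127 /hr


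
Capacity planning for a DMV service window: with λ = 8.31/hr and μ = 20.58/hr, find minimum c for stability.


Stability requires cμ > λ ⇔ c > λ/μ.
λ/μ = 8.31/20.58 = 0.4038
Minimum integer c = ⌊0.4038⌋ + 1 = 1
Check: 1·20.58 = 20.58 > 8.31, while 0·20.58 = 0.00 ≤ 8.31

Final: 1 servers


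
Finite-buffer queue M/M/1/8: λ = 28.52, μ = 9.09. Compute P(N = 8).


ρ = λ/μ = 28.52/9.09 = 3.1375
P_K = (1−ρ)ρ^K/(1−ρ^(K+1)) = (-2.1375·9390.421871)/(1 − 29462.577751)
= -20072.155880/-29461.577751 = 0.681299

Final: 0.681299


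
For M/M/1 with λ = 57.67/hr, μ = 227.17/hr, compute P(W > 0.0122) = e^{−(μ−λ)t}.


W ~ Exponential(μ−λ) for M/M/1.
μ − λ = 227.17 − 57.67 = 169.5000
P(W > t) = e^{−(μ−λ)t} = e^{−2.0679} = 0.126451

Final: 0.126451


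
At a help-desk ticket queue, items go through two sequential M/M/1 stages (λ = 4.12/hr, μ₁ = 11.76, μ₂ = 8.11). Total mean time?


Each node sees arrival rate λ = 4.12/hr (tandem ⇒ throughput preserved).
W₁ = 1/(μ₁−λ) = 1/(11.76−4.12) = 0.13089 hr
W₂ = 1/(μ₂−λ) = 1/(8.11−4.12) = 0.25063 hr
W_total = W₁ + W₂ = 0.13089 + 0.25063 = 0.38152 hr

Final: 0.38152 hr


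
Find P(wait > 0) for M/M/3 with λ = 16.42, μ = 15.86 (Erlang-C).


a = λ/μ = 1.0353; ρ = a/3 = 0.3451
P₀ = 0.350428 (from M/M/c formula)
C(c,a) = [a^c/(c!(1−ρ))]·P₀ = [1.10971/(6·0.6549)]·0.350428
= 0.28241·0.350428 = 0.098966

Final: 0.098966


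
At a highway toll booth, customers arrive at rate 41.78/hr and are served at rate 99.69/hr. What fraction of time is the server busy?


ρ = λ/μ = 41.78/99.69 = 0.4191

Final: 0.4191


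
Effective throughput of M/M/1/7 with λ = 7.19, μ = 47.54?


ρ = 0.1512; P_K = (1−ρ)ρ^7/(1−ρ^8) = 0.000001536
λ_eff = λ(1 − P_K) = 7.19·(1 − 0.000001536) = 7.19·0.999998 = 7.1900 /hr

Final: 7.1900 /hr


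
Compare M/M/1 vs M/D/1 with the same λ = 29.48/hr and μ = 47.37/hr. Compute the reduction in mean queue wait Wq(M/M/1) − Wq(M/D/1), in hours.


ρ = 29.48/47.37 = 0.6223
Wq(M/M/1) = ρ/(μ−λ) = 0.6223/17.89 = 0.03479 hr
Wq(M/D/1) = ρ/(2(μ−λ)) = 0.01739 hr
Savings = 0.03479 − 0.01739 = 0.01739 hr

Final: 0.01739 hr


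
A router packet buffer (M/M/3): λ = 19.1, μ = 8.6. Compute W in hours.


a = 2.2209; ρ = 0.7403; P₀ = 0.078629
Lq = P₀·a^c·ρ/(c!(1−ρ)²) = 1.57595
Wq = Lq/λ = 1.57595/19.1 = 0.08251 hr
W = Wq + 1/μ = 0.08251 + 0.11628 = 0.19879 hr

Final: 0.19879 hr


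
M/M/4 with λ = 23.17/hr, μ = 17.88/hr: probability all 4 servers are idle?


a = λ/μ = 23.17/17.88 = 1.2959; ρ = a/c = 0.3240
Σ_{k=0}^{3} a^k/k! (terms k=0..3) = 1.00000 + 1.29586 + 0.83963 + 0.36268 = 3.49817
Tail: a^4/(4!(1−ρ)) = 2.81990/(24·0.6760) = 0.17380
P₀ = 1/(3.49817 + 0.17380) = 1/3.67197 = 0.272333

Final: 0.272333


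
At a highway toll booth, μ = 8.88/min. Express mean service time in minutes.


Mean service time = 1/μ = 1/8.88 minute = 0.11261 minute
In minutes: 0.11261 × 1 = 0.1126 min

Final: 0.1126 min


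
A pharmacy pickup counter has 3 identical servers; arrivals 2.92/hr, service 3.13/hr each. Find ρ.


ρ = λ/(cμ) = 2.92/(3·3.13) = 2.92/9.39 = 0.3110

Final: 0.3110


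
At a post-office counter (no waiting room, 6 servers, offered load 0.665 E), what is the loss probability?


B(c,a) = (a^c/c!) / Σ_{k=0}^{c} a^k/k!
a^6/6! = 0.0001201
Σ terms (k=0..6): 1.00000 + 0.66500 + 0.22111 + 0.04901 + 0.008148 + 0.001084 + 0.0001201 = 1.944478
B = 0.0001201/1.944478 = 0.00006177

Final: 0.00006177


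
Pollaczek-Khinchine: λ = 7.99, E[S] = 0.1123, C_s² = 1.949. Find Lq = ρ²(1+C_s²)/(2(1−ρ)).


ρ = λ·E[S] = 7.99·0.1123 = 0.8973
Lq = ρ²(1+C_s²)/(2(1−ρ)) = 0.8051·(1+1.949)/(2·0.1027)
= 0.8051·2.9490/0.2054 = 11.55660

Final: 11.55660


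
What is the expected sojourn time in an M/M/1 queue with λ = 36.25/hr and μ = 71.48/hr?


W = 1/(μ−λ) = 1/(71.48 − 36.25) = 1/35.23 = 0.02838 hr

Final: 0.02838 hr


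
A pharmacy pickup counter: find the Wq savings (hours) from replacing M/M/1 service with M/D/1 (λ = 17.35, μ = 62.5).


ρ = 17.35/62.5 = 0.2776
Wq(M/M/1) = ρ/(μ−λ) = 0.2776/45.15 = 0.006148 hr
Wq(M/D/1) = ρ/(2(μ−λ)) = 0.003074 hr
Savings = 0.006148 − 0.003074 = 0.003074 hr

Final: 0.003074 hr


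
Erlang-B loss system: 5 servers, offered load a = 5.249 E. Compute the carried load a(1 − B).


B(5,5.249) = 0.304735 (Erlang-B)
Carried load = a(1 − B) = 5.249·(1 − 0.304735) = 5.249·0.695265 = 3.6494 E

Final: 3.6494 Erlangs


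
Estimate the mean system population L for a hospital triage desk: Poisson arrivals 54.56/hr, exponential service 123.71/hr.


ρ = λ/μ = 54.56/123.71 = 0.4410
L = ρ/(1−ρ) = 0.4410/(1 − 0.4410) = 0.4410/0.5590 = 0.7890

Final: 0.7890


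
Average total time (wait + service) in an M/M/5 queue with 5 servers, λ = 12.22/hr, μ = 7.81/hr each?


a = 1.5647; ρ = 0.3129; P₀ = 0.208740
Lq = P₀·a^c·ρ/(c!(1−ρ)²) = 0.01081
Wq = Lq/λ = 0.01081/12.22 = 0.0008849 hr
W = Wq + 1/μ = 0.0008849 + 0.12804 = 0.12893 hr

Final: 0.12893 hr


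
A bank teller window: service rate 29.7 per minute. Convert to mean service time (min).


Mean service time = 1/μ = 1/29.7 minute = 0.03367 minute
In minutes: 0.03367 × 1 = 0.03367 min

Final: 0.03367 min


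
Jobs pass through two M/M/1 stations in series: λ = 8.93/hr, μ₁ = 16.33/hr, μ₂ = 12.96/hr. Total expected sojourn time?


Each node sees arrival rate λ = 8.93/hr (tandem ⇒ throughput preserved).
W₁ = 1/(μ₁−λ) = 1/(16.33−8.93) = 0.13514 hr
W₂ = 1/(μ₂−λ) = 1/(12.96−8.93) = 0.24814 hr
W_total = W₁ + W₂ = 0.13514 + 0.24814 = 0.38327 hr

Final: 0.38327 hr


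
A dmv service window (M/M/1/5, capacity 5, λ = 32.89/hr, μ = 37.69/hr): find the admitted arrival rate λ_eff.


ρ = 0.8726; P_K = (1−ρ)ρ^5/(1−ρ^6) = 0.115413
λ_eff = λ(1 − P_K) = 32.89·(1 − 0.115413) = 32.89·0.884587 = 29.0941 /hr

Final: 29.0941 /hr


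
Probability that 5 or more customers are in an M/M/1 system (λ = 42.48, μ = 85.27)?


ρ = 42.48/85.27 = 0.4982
P(N ≥ n) = ρ^n = 0.4982^5 = 0.030686

Final: 0.030686


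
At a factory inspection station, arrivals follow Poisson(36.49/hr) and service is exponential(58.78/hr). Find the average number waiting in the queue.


ρ = 36.49/58.78 = 0.6208
Lq = ρ²/(1−ρ) = 0.3854/0.3792 = 1.0163

Final: 1.0163


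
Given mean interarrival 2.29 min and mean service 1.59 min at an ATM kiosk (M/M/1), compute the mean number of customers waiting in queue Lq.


λ = 60/2.29 = 26.2009 /hr
μ = 60/1.59 = 37.7358 /hr
ρ = λ/μ = 26.2009/37.7358 = 0.6943
Lq = ρ²/(1−ρ) = 0.4821/0.3057 = 1.5771

Final: 1.5771


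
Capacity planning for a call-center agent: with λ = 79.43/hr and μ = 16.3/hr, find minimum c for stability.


Stability requires cμ > λ ⇔ c > λ/μ.
λ/μ = 79.43/16.3 = 4.8730
Minimum integer c = ⌊4.8730⌋ + 1 = 5
Check: 5·16.3 = 81.50 > 79.43, while 4·16.3 = 65.20 ≤ 79.43

Final: 5 servers


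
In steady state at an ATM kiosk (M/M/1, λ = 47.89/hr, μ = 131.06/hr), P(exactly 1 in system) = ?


ρ = 47.89/131.06 = 0.3654
P_n = (1−ρ)·ρ^n = (1 − 0.3654)·0.3654^1 = 0.6346·0.365405 = 0.231884

Final: 0.231884


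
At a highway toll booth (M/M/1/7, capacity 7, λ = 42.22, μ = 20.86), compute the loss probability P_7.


ρ = λ/μ = 42.22/20.86 = 2.0240
P_K = (1−ρ)ρ^K/(1−ρ^(K+1)) = (-1.0240·139.132143)/(1 − 281.599189)
= -142.467046/-280.599189 = 0.507724

Final: 0.507724
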